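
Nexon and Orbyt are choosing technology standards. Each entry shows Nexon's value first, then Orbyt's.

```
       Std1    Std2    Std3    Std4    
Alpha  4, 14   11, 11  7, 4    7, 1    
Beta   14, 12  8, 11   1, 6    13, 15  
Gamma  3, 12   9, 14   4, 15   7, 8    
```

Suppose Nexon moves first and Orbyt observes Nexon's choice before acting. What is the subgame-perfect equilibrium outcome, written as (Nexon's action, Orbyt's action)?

Solve by backward induction (Nexon leads).
- Alpha: BR = Std1, leader payoff 4.
- Beta: BR = Std4, leader payoff 13.
- Gamma: BR = Std3, leader payoff 4.
Nexon's induced payoffs are 4, 13, 4, so Nexon commits to Beta. Subgame-perfect outcome: (Beta, Std4) with payoffs (13, 15).

(Beta, Std4)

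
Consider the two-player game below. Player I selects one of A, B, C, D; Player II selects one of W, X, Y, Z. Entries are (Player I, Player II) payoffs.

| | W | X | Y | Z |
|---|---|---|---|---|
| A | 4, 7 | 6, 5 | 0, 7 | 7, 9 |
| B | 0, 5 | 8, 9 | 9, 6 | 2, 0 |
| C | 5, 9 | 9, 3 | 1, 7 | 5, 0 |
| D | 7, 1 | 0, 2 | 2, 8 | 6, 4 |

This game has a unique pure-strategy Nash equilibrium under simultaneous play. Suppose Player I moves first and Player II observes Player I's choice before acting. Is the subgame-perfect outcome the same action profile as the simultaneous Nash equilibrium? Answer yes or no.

Work backward from Player II's decision.
- A → Player II plays Z (best of 7, 5, 7, 9); Player I gets 7.
- B → Player II plays X (best of 5, 9, 6, 0); Player I gets 8.
- C → Player II plays W (best of 9, 3, 7, 0); Player I gets 5.
- D → Player II plays Y (best of 1, 2, 8, 4); Player I gets 2.
Player I's induced payoffs are 7, 8, 5, 2, so Player I commits to B. Subgame-perfect outcome: (B, X) with payoffs (8, 9).
For the simultaneous game, intersect best replies.
Player I's best replies: W→D; X→C; Y→B; Z→A.
Player II's best replies: A→Z; B→X; C→W; D→Y.
Only (A, Z) has each player best-responding; Nash payoffs (7, 9).
Sequential outcome (B, X) differs from the Nash profile (A, Z).

no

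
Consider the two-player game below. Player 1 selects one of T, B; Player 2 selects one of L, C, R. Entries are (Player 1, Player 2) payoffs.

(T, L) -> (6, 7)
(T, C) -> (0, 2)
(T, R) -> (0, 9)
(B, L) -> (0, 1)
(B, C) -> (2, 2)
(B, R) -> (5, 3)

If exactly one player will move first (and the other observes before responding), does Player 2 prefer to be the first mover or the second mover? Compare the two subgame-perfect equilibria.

first

If Player 1 leads: Player 2's best replies are T→R, B→R; Player 1's induced payoffs 0, 5; outcome (B, R), payoffs (5, 3).
If Player 2 leads: Player 1's best replies are L→T, C→B, R→B; Player 2's induced payoffs 7, 2, 3; outcome (T, L), payoffs (6, 7).
Player 2 gets 7 moving first and 3 moving second, so Player 2 prefers to move first.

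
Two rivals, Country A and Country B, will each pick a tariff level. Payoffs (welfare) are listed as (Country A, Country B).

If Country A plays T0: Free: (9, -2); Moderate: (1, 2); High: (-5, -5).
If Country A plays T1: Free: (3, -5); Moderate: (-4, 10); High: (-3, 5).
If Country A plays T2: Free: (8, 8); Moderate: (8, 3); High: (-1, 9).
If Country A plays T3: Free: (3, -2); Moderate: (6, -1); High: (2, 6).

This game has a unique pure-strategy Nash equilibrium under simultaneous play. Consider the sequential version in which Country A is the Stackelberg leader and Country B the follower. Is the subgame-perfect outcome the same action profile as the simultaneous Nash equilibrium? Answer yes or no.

Work backward from Country B's decision.
- T0: BR = Moderate, leader payoff 1.
- T1: BR = Moderate, leader payoff -4.
- T2: BR = High, leader payoff -1.
- T3: BR = High, leader payoff 2.
Maximizing over 1, -4, -1, 2, Country A chooses T3. Subgame-perfect outcome: (T3, High) with payoffs (2, 6).
Now find the simultaneous Nash equilibrium.
Country A's best replies: Free→T0; Moderate→T2; High→T3.
Country B's best replies: T0→Moderate; T1→Moderate; T2→High; T3→High.
Only (T3, High) has each player best-responding; Nash payoffs (2, 6).
Sequential outcome (T3, High) coincides with the Nash profile (T3, High).

yes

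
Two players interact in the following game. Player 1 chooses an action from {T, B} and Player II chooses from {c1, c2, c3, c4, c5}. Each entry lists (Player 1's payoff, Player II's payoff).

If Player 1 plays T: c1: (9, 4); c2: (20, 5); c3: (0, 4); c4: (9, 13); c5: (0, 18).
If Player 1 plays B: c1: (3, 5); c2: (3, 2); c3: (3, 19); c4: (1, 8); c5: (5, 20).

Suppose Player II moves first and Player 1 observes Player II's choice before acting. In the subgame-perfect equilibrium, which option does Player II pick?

c5

Player 1 best-responds to each possible Player II move:
- c1 → Player 1 plays T (best of 9, 3); Player II gets 4.
- c2 → Player 1 plays T (best of 20, 3); Player II gets 5.
- c3 → Player 1 plays B (best of 0, 3); Player II gets 19.
- c4 → Player 1 plays T (best of 9, 1); Player II gets 13.
- c5 → Player 1 plays B (best of 0, 5); Player II gets 20.
Among 4, 5, 19, 13, 20, the best is 20 at c5. Subgame-perfect outcome: (B, c5) with payoffs (5, 20).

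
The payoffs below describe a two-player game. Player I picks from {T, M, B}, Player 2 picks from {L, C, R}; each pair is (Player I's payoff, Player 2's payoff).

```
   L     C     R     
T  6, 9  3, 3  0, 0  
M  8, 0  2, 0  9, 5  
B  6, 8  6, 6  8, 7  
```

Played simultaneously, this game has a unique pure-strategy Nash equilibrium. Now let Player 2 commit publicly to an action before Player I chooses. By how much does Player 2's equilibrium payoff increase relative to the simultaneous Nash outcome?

Player I best-responds to each possible Player 2 move:
- L: BR = M, leader payoff 0.
- C: BR = B, leader payoff 6.
- R: BR = M, leader payoff 5.
Among 0, 6, 5, the best is 6 at C. Subgame-perfect outcome: (B, C) with payoffs (6, 6).
For the simultaneous game, intersect best replies.
Player I's best replies: L→M; C→B; R→M.
Player 2's best replies: T→L; M→R; B→L.
The unique mutual best reply is (M, R), giving (9, 5).
Player 2's commitment gain: 6 − 5 = 1.

1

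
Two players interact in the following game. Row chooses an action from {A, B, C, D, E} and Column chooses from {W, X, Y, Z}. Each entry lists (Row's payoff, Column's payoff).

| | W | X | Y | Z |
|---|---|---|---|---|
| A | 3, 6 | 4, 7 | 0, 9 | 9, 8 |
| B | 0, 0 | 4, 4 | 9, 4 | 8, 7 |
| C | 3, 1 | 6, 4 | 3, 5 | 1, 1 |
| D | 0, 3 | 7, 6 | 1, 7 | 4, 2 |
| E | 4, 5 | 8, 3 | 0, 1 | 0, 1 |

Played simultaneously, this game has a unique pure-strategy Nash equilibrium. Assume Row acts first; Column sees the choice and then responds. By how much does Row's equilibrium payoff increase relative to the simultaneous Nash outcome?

4

Backward induction with Row moving first.
- A: Column compares 6, 7, 9, 8 and picks Y; Row would get 0.
- B: Column compares 0, 4, 4, 7 and picks Z; Row would get 8.
- C: Column compares 1, 4, 5, 1 and picks Y; Row would get 3.
- D: Column compares 3, 6, 7, 2 and picks Y; Row would get 1.
- E: Column compares 5, 3, 1, 1 and picks W; Row would get 4.
Among 0, 8, 3, 1, 4, the best is 8 at B. Subgame-perfect outcome: (B, Z) with payoffs (8, 7).
Now find the simultaneous Nash equilibrium.
Row's best replies: W→E; X→E; Y→B; Z→A.
Column's best replies: A→Y; B→Z; C→Y; D→Y; E→W.
The unique mutual best reply is (E, W), giving (4, 5).
Row's commitment gain: 8 − 4 = 4.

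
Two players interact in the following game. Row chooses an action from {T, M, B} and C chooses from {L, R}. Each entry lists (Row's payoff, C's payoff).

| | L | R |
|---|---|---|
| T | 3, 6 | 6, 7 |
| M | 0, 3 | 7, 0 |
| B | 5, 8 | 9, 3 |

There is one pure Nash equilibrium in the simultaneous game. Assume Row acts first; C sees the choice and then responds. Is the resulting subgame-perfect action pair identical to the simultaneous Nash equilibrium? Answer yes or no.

no

C best-responds to each possible Row move:
- T: C compares 6, 7 and picks R; Row would get 6.
- M: C compares 3, 0 and picks L; Row would get 0.
- B: C compares 8, 3 and picks L; Row would get 5.
Row's induced payoffs are 6, 0, 5, so Row commits to T. Subgame-perfect outcome: (T, R) with payoffs (6, 7).
For the simultaneous game, intersect best replies.
Row's best replies: L→B; R→B.
C's best replies: T→R; M→L; B→L.
The unique mutual best reply is (B, L), giving (5, 8).
Sequential outcome (T, R) differs from the Nash profile (B, L).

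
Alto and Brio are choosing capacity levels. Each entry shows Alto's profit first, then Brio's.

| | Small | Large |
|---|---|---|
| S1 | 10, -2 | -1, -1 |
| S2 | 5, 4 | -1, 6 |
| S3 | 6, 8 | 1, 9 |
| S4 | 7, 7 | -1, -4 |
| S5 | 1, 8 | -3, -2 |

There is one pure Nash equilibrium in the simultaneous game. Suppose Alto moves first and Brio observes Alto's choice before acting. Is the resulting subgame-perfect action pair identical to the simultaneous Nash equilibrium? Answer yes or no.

Brio best-responds to each possible Alto move:
- S1 → Brio plays Large (best of -2, -1); Alto gets -1.
- S2 → Brio plays Large (best of 4, 6); Alto gets -1.
- S3 → Brio plays Large (best of 8, 9); Alto gets 1.
- S4 → Brio plays Small (best of 7, -4); Alto gets 7.
- S5 → Brio plays Small (best of 8, -2); Alto gets 1.
Alto's induced payoffs are -1, -1, 1, 7, 1, so Alto commits to S4. Subgame-perfect outcome: (S4, Small) with payoffs (7, 7).
Now find the simultaneous Nash equilibrium.
Alto's best replies: Small→S1; Large→S3.
Brio's best replies: S1→Large; S2→Large; S3→Large; S4→Small; S5→Small.
Only (S3, Large) has each player best-responding; Nash payoffs (1, 9).
Sequential outcome (S4, Small) differs from the Nash profile (S3, Large).

no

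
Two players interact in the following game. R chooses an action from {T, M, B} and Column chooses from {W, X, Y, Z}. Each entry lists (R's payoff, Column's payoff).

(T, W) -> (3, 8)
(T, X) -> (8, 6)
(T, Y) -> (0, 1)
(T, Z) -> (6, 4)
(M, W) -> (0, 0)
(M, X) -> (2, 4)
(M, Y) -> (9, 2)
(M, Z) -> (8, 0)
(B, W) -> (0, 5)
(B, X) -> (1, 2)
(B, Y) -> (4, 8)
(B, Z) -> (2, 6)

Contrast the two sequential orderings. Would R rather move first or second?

first

If R leads: Column's best replies are T→W, M→X, B→Y; R's induced payoffs 3, 2, 4; outcome (B, Y), payoffs (4, 8).
If Column leads: R's best replies are W→T, X→T, Y→M, Z→M; Column's induced payoffs 8, 6, 2, 0; outcome (T, W), payoffs (3, 8).
R gets 4 moving first and 3 moving second, so R prefers to move first.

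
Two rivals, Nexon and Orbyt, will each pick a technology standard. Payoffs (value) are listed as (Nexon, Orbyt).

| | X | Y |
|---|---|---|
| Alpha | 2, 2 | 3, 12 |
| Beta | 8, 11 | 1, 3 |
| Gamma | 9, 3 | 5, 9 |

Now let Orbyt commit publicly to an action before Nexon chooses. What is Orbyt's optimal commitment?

Y

Backward induction with Orbyt moving first.
- X: Nexon compares 2, 8, 9 and picks Gamma; Orbyt would get 3.
- Y: Nexon compares 3, 1, 5 and picks Gamma; Orbyt would get 9.
Maximizing over 3, 9, Orbyt chooses Y. Subgame-perfect outcome: (Gamma, Y) with payoffs (5, 9).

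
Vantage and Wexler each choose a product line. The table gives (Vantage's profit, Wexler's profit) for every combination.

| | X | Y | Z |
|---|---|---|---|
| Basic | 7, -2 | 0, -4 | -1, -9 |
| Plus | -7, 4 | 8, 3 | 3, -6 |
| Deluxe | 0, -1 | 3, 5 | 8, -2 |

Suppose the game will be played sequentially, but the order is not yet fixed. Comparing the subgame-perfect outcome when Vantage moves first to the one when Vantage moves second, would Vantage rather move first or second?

second

If Vantage leads: Wexler's best replies are Basic→X, Plus→X, Deluxe→Y; Vantage's induced payoffs 7, -7, 3; outcome (Basic, X), payoffs (7, -2).
If Wexler leads: Vantage's best replies are X→Basic, Y→Plus, Z→Deluxe; Wexler's induced payoffs -2, 3, -2; outcome (Plus, Y), payoffs (8, 3).
Vantage gets 7 moving first and 8 moving second, so Vantage prefers to move second.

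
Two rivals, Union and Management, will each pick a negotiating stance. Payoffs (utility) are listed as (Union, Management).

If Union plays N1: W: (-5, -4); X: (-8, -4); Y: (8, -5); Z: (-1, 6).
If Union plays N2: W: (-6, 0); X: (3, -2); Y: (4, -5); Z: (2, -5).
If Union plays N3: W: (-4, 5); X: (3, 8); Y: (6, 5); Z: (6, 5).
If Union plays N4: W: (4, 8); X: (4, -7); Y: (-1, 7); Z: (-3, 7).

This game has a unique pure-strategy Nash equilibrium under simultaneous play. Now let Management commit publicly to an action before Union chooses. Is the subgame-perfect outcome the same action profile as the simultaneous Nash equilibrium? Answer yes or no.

Backward induction with Management moving first.
- W → Union plays N4 (best of -5, -6, -4, 4); Management gets 8.
- X → Union plays N4 (best of -8, 3, 3, 4); Management gets -7.
- Y → Union plays N1 (best of 8, 4, 6, -1); Management gets -5.
- Z → Union plays N3 (best of -1, 2, 6, -3); Management gets 5.
Management's induced payoffs are 8, -7, -5, 5, so Management commits to W. Subgame-perfect outcome: (N4, W) with payoffs (4, 8).
Now find the simultaneous Nash equilibrium.
Union's best replies: W→N4; X→N4; Y→N1; Z→N3.
Management's best replies: N1→Z; N2→W; N3→X; N4→W.
Only (N4, W) has each player best-responding; Nash payoffs (4, 8).
Sequential outcome (N4, W) coincides with the Nash profile (N4, W).

yes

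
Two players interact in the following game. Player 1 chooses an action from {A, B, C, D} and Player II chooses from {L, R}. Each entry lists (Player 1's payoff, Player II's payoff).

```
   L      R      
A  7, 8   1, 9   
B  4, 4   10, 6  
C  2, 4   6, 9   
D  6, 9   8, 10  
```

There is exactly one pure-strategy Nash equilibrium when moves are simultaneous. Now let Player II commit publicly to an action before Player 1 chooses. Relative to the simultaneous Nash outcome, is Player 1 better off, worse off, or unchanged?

Solve by backward induction (Player II leads).
- L: BR = A, leader payoff 8.
- R: BR = B, leader payoff 6.
Maximizing over 8, 6, Player II chooses L. Subgame-perfect outcome: (A, L) with payoffs (7, 8).
For the simultaneous game, intersect best replies.
Player 1's best replies: L→A; R→B.
Player II's best replies: A→R; B→R; C→R; D→R.
Only (B, R) has each player best-responding; Nash payoffs (10, 6).
Player 1 earns 7 sequentially versus 10 at the Nash outcome: worse off.

worse off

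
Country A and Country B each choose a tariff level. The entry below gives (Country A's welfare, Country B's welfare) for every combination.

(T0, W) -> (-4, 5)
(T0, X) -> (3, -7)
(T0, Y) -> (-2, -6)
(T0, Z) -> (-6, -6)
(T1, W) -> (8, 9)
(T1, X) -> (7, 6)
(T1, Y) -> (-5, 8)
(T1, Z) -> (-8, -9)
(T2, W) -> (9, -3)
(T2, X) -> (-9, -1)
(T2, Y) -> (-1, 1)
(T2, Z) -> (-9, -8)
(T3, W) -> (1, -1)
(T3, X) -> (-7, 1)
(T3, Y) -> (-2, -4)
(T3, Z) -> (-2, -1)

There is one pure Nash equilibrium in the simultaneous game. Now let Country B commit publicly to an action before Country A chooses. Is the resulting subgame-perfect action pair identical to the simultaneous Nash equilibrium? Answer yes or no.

Backward induction with Country B moving first.
- W: Country A compares -4, 8, 9, 1 and picks T2; Country B would get -3.
- X: Country A compares 3, 7, -9, -7 and picks T1; Country B would get 6.
- Y: Country A compares -2, -5, -1, -2 and picks T2; Country B would get 1.
- Z: Country A compares -6, -8, -9, -2 and picks T3; Country B would get -1.
Among -3, 6, 1, -1, the best is 6 at X. Subgame-perfect outcome: (T1, X) with payoffs (7, 6).
Under simultaneous play:
Country A's best replies: W→T2; X→T1; Y→T2; Z→T3.
Country B's best replies: T0→W; T1→W; T2→Y; T3→X.
The unique mutual best reply is (T2, Y), giving (-1, 1).
Sequential outcome (T1, X) differs from the Nash profile (T2, Y).

no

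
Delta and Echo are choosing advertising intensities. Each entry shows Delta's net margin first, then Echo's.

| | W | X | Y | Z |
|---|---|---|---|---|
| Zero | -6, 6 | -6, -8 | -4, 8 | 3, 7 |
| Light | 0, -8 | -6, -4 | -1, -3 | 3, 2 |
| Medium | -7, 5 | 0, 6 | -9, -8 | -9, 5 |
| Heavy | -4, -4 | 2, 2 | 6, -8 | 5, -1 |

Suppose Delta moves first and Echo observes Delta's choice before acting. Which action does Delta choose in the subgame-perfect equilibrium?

Light

Work backward from Echo's decision.
- Zero: BR = Y, leader payoff -4.
- Light: BR = Z, leader payoff 3.
- Medium: BR = X, leader payoff 0.
- Heavy: BR = X, leader payoff 2.
Maximizing over -4, 3, 0, 2, Delta chooses Light. Subgame-perfect outcome: (Light, Z) with payoffs (3, 2).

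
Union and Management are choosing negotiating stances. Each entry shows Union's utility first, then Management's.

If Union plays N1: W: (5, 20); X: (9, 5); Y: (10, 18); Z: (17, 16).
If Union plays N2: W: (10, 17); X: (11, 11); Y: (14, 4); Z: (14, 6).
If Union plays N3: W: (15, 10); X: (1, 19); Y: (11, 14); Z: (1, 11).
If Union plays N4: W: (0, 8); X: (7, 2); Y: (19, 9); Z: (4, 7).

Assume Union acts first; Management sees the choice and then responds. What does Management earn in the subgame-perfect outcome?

Backward induction with Union moving first.
- N1 → Management plays W (best of 20, 5, 18, 16); Union gets 5.
- N2 → Management plays W (best of 17, 11, 4, 6); Union gets 10.
- N3 → Management plays X (best of 10, 19, 14, 11); Union gets 1.
- N4 → Management plays Y (best of 8, 2, 9, 7); Union gets 19.
Maximizing over 5, 10, 1, 19, Union chooses N4. Subgame-perfect outcome: (N4, Y) with payoffs (19, 9).

9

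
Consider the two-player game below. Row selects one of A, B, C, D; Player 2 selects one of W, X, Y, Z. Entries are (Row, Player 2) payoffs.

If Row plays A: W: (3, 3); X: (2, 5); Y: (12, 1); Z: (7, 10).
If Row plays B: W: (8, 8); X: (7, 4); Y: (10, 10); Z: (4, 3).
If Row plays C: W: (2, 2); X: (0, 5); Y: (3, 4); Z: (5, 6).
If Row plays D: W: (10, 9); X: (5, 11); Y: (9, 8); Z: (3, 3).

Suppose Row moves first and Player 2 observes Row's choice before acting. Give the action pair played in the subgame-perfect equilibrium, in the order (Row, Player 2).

Backward induction with Row moving first.
- A: Player 2 compares 3, 5, 1, 10 and picks Z; Row would get 7.
- B: Player 2 compares 8, 4, 10, 3 and picks Y; Row would get 10.
- C: Player 2 compares 2, 5, 4, 6 and picks Z; Row would get 5.
- D: Player 2 compares 9, 11, 8, 3 and picks X; Row would get 5.
Row's induced payoffs are 7, 10, 5, 5, so Row commits to B. Subgame-perfect outcome: (B, Y) with payoffs (10, 10).

(B, Y)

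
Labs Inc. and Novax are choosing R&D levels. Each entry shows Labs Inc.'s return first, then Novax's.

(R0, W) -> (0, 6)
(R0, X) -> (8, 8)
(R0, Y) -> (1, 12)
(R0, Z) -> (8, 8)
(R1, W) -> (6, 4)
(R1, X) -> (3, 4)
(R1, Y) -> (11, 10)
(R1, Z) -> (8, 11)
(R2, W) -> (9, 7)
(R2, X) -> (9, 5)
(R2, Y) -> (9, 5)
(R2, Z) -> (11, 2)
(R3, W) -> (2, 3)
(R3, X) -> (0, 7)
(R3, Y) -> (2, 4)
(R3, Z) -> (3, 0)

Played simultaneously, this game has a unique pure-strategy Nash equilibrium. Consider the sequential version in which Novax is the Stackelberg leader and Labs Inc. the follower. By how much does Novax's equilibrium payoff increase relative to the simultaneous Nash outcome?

3

Backward induction with Novax moving first.
- W: Labs Inc. compares 0, 6, 9, 2 and picks R2; Novax would get 7.
- X: Labs Inc. compares 8, 3, 9, 0 and picks R2; Novax would get 5.
- Y: Labs Inc. compares 1, 11, 9, 2 and picks R1; Novax would get 10.
- Z: Labs Inc. compares 8, 8, 11, 3 and picks R2; Novax would get 2.
Maximizing over 7, 5, 10, 2, Novax chooses Y. Subgame-perfect outcome: (R1, Y) with payoffs (11, 10).
Now find the simultaneous Nash equilibrium.
Labs Inc.'s best replies: W→R2; X→R2; Y→R1; Z→R2.
Novax's best replies: R0→Y; R1→Z; R2→W; R3→X.
Only (R2, W) has each player best-responding; Nash payoffs (9, 7).
Novax's commitment gain: 10 − 7 = 3.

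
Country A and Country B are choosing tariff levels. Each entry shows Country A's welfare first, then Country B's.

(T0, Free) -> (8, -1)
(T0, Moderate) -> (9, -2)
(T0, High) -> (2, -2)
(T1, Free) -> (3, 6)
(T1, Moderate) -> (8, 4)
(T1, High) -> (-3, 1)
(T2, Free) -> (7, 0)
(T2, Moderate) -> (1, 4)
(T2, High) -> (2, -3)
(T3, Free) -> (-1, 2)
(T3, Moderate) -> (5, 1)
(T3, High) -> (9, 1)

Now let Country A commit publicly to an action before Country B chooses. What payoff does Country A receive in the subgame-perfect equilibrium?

Country B best-responds to each possible Country A move:
- T0: Country B compares -1, -2, -2 and picks Free; Country A would get 8.
- T1: Country B compares 6, 4, 1 and picks Free; Country A would get 3.
- T2: Country B compares 0, 4, -3 and picks Moderate; Country A would get 1.
- T3: Country B compares 2, 1, 1 and picks Free; Country A would get -1.
Country A's induced payoffs are 8, 3, 1, -1, so Country A commits to T0. Subgame-perfect outcome: (T0, Free) with payoffs (8, -1).

8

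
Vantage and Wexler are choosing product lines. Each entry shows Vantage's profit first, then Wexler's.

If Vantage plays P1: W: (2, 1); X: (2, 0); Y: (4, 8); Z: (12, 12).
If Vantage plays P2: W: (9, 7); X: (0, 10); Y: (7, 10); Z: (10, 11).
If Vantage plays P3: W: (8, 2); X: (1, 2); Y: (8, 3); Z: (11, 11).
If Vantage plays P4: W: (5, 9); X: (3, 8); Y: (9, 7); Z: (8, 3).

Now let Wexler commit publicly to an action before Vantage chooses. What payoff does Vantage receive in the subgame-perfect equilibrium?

12

Backward induction with Wexler moving first.
- W: BR = P2, leader payoff 7.
- X: BR = P4, leader payoff 8.
- Y: BR = P4, leader payoff 7.
- Z: BR = P1, leader payoff 12.
Wexler's induced payoffs are 7, 8, 7, 12, so Wexler commits to Z. Subgame-perfect outcome: (P1, Z) with payoffs (12, 12).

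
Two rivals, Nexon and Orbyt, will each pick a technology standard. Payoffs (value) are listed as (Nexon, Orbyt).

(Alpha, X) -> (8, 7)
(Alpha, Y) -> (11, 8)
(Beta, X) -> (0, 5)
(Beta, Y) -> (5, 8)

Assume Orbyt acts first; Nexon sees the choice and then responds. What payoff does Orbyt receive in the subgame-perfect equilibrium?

Nexon best-responds to each possible Orbyt move:
- X → Nexon plays Alpha (best of 8, 0); Orbyt gets 7.
- Y → Nexon plays Alpha (best of 11, 5); Orbyt gets 8.
Maximizing over 7, 8, Orbyt chooses Y. Subgame-perfect outcome: (Alpha, Y) with payoffs (11, 8).

8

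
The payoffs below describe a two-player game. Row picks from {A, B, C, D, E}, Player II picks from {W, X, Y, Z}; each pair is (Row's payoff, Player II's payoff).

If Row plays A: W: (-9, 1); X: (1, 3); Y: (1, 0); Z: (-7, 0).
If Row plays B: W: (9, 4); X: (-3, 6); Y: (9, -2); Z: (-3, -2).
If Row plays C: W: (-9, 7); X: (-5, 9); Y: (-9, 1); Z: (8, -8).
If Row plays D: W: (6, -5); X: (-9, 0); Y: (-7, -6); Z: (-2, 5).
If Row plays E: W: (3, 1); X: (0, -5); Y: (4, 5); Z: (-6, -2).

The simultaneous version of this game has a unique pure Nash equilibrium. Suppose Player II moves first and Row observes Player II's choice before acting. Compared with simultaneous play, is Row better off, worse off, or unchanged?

better off

Work backward from Row's decision.
- W: BR = B, leader payoff 4.
- X: BR = A, leader payoff 3.
- Y: BR = B, leader payoff -2.
- Z: BR = C, leader payoff -8.
Player II's induced payoffs are 4, 3, -2, -8, so Player II commits to W. Subgame-perfect outcome: (B, W) with payoffs (9, 4).
Now find the simultaneous Nash equilibrium.
Row's best replies: W→B; X→A; Y→B; Z→C.
Player II's best replies: A→X; B→X; C→X; D→Z; E→Y.
Only (A, X) has each player best-responding; Nash payoffs (1, 3).
Row earns 9 sequentially versus 1 at the Nash outcome: better off.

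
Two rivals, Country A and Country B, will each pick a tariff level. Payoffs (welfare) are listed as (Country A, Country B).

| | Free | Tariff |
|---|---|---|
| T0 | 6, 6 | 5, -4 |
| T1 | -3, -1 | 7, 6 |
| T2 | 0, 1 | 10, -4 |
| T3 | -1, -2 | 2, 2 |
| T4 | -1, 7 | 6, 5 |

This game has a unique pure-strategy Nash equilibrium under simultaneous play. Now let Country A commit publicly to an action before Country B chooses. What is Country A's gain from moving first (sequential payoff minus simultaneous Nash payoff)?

Country B best-responds to each possible Country A move:
- T0: BR = Free, leader payoff 6.
- T1: BR = Tariff, leader payoff 7.
- T2: BR = Free, leader payoff 0.
- T3: BR = Tariff, leader payoff 2.
- T4: BR = Free, leader payoff -1.
Country A's induced payoffs are 6, 7, 0, 2, -1, so Country A commits to T1. Subgame-perfect outcome: (T1, Tariff) with payoffs (7, 6).
Under simultaneous play:
Country A's best replies: Free→T0; Tariff→T2.
Country B's best replies: T0→Free; T1→Tariff; T2→Free; T3→Tariff; T4→Free.
Only (T0, Free) has each player best-responding; Nash payoffs (6, 6).
Country A's commitment gain: 7 − 6 = 1.

1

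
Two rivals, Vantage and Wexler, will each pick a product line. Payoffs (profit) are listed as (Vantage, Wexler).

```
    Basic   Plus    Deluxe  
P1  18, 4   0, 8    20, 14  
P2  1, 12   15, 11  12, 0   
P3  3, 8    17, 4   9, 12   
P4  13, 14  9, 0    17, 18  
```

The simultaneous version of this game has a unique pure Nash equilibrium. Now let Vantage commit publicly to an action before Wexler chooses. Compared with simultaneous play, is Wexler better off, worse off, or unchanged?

Wexler best-responds to each possible Vantage move:
- P1: BR = Deluxe, leader payoff 20.
- P2: BR = Basic, leader payoff 1.
- P3: BR = Deluxe, leader payoff 9.
- P4: BR = Deluxe, leader payoff 17.
Among 20, 1, 9, 17, the best is 20 at P1. Subgame-perfect outcome: (P1, Deluxe) with payoffs (20, 14).
Under simultaneous play:
Vantage's best replies: Basic→P1; Plus→P3; Deluxe→P1.
Wexler's best replies: P1→Deluxe; P2→Basic; P3→Deluxe; P4→Deluxe.
The unique mutual best reply is (P1, Deluxe), giving (20, 14).
Wexler earns 14 sequentially versus 14 at the Nash outcome: unchanged.

unchanged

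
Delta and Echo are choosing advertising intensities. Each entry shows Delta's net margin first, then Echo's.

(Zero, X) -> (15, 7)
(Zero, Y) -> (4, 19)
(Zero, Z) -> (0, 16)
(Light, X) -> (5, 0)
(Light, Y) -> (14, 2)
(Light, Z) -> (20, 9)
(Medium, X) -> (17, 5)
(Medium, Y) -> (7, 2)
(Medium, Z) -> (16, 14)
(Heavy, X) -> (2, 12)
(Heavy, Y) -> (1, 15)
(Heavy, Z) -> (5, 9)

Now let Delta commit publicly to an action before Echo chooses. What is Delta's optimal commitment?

Light

Solve by backward induction (Delta leads).
- Zero: Echo compares 7, 19, 16 and picks Y; Delta would get 4.
- Light: Echo compares 0, 2, 9 and picks Z; Delta would get 20.
- Medium: Echo compares 5, 2, 14 and picks Z; Delta would get 16.
- Heavy: Echo compares 12, 15, 9 and picks Y; Delta would get 1.
Maximizing over 4, 20, 16, 1, Delta chooses Light. Subgame-perfect outcome: (Light, Z) with payoffs (20, 9).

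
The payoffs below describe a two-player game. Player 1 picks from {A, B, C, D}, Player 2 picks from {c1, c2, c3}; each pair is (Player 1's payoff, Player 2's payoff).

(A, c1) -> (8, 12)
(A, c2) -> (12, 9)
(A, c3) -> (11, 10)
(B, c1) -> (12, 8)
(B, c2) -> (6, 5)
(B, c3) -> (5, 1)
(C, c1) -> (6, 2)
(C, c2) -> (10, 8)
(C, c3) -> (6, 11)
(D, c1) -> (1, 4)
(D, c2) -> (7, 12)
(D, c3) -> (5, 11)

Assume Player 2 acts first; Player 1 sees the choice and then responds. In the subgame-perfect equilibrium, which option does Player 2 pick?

c3

Work backward from Player 1's decision.
- c1: Player 1 compares 8, 12, 6, 1 and picks B; Player 2 would get 8.
- c2: Player 1 compares 12, 6, 10, 7 and picks A; Player 2 would get 9.
- c3: Player 1 compares 11, 5, 6, 5 and picks A; Player 2 would get 10.
Among 8, 9, 10, the best is 10 at c3. Subgame-perfect outcome: (A, c3) with payoffs (11, 10).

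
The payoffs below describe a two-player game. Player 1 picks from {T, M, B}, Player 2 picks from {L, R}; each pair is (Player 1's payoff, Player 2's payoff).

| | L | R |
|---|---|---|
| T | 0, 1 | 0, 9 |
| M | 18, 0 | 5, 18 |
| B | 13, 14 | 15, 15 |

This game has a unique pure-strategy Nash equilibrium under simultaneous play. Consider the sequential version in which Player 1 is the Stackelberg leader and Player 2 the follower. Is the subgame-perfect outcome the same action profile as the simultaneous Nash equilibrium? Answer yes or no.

yes

Solve by backward induction (Player 1 leads).
- T: BR = R, leader payoff 0.
- M: BR = R, leader payoff 5.
- B: BR = R, leader payoff 15.
Maximizing over 0, 5, 15, Player 1 chooses B. Subgame-perfect outcome: (B, R) with payoffs (15, 15).
Now find the simultaneous Nash equilibrium.
Player 1's best replies: L→M; R→B.
Player 2's best replies: T→R; M→R; B→R.
Only (B, R) has each player best-responding; Nash payoffs (15, 15).
Sequential outcome (B, R) coincides with the Nash profile (B, R).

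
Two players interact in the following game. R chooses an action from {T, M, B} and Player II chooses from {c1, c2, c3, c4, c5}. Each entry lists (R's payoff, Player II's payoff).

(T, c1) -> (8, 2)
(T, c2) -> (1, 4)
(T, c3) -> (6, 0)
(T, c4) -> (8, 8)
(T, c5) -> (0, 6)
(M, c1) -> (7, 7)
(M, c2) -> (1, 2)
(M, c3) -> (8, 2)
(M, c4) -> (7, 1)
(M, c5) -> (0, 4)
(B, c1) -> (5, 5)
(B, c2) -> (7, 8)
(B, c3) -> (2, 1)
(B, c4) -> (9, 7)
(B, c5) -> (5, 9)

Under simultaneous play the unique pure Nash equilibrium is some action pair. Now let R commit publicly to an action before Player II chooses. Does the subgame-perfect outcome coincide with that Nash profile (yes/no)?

Player II best-responds to each possible R move:
- T: BR = c4, leader payoff 8.
- M: BR = c1, leader payoff 7.
- B: BR = c5, leader payoff 5.
Maximizing over 8, 7, 5, R chooses T. Subgame-perfect outcome: (T, c4) with payoffs (8, 8).
Under simultaneous play:
R's best replies: c1→T; c2→B; c3→M; c4→B; c5→B.
Player II's best replies: T→c4; M→c1; B→c5.
Only (B, c5) has each player best-responding; Nash payoffs (5, 9).
Sequential outcome (T, c4) differs from the Nash profile (B, c5).

no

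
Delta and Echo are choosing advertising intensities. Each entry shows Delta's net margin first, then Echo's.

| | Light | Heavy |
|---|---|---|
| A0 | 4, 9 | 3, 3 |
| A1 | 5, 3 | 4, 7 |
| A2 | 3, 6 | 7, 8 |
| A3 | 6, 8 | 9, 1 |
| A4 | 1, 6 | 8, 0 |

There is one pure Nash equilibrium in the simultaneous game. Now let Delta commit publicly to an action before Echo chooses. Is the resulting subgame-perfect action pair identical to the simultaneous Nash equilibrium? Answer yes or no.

Backward induction with Delta moving first.
- A0: Echo compares 9, 3 and picks Light; Delta would get 4.
- A1: Echo compares 3, 7 and picks Heavy; Delta would get 4.
- A2: Echo compares 6, 8 and picks Heavy; Delta would get 7.
- A3: Echo compares 8, 1 and picks Light; Delta would get 6.
- A4: Echo compares 6, 0 and picks Light; Delta would get 1.
Among 4, 4, 7, 6, 1, the best is 7 at A2. Subgame-perfect outcome: (A2, Heavy) with payoffs (7, 8).
For the simultaneous game, intersect best replies.
Delta's best replies: Light→A3; Heavy→A3.
Echo's best replies: A0→Light; A1→Heavy; A2→Heavy; A3→Light; A4→Light.
Only (A3, Light) has each player best-responding; Nash payoffs (6, 8).
Sequential outcome (A2, Heavy) differs from the Nash profile (A3, Light).

no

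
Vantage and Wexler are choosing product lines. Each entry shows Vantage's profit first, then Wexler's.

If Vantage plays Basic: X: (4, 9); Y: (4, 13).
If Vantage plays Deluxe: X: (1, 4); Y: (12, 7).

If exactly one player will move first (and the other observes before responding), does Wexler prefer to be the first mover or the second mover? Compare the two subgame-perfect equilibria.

If Vantage leads: Wexler's best replies are Basic→Y, Deluxe→Y; Vantage's induced payoffs 4, 12; outcome (Deluxe, Y), payoffs (12, 7).
If Wexler leads: Vantage's best replies are X→Basic, Y→Deluxe; Wexler's induced payoffs 9, 7; outcome (Basic, X), payoffs (4, 9).
Wexler gets 9 moving first and 7 moving second, so Wexler prefers to move first.

first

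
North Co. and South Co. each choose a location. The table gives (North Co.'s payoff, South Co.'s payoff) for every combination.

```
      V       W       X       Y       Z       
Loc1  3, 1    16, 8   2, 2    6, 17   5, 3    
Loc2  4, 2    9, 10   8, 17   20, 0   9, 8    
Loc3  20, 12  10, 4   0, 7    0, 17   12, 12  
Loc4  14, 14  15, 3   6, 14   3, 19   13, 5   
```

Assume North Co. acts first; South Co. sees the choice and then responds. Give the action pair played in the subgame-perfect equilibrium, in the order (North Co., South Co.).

South Co. best-responds to each possible North Co. move:
- Loc1: South Co. compares 1, 8, 2, 17, 3 and picks Y; North Co. would get 6.
- Loc2: South Co. compares 2, 10, 17, 0, 8 and picks X; North Co. would get 8.
- Loc3: South Co. compares 12, 4, 7, 17, 12 and picks Y; North Co. would get 0.
- Loc4: South Co. compares 14, 3, 14, 19, 5 and picks Y; North Co. would get 3.
Among 6, 8, 0, 3, the best is 8 at Loc2. Subgame-perfect outcome: (Loc2, X) with payoffs (8, 17).

(Loc2, X)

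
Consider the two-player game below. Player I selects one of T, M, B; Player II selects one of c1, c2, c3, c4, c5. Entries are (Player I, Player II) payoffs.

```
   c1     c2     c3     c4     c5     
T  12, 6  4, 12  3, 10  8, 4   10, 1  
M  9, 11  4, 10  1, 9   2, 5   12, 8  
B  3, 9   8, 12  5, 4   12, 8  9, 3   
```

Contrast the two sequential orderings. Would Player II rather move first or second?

first

If Player I leads: Player II's best replies are T→c2, M→c1, B→c2; Player I's induced payoffs 4, 9, 8; outcome (M, c1), payoffs (9, 11).
If Player II leads: Player I's best replies are c1→T, c2→B, c3→B, c4→B, c5→M; Player II's induced payoffs 6, 12, 4, 8, 8; outcome (B, c2), payoffs (8, 12).
Player II gets 12 moving first and 11 moving second, so Player II prefers to move first.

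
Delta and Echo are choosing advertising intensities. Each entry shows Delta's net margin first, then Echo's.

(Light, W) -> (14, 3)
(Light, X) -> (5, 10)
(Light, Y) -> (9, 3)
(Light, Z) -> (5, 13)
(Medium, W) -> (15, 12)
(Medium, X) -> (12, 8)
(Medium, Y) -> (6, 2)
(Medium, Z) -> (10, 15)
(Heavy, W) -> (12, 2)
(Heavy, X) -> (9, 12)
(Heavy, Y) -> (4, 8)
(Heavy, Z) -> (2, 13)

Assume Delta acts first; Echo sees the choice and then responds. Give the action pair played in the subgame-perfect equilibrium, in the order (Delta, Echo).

Solve by backward induction (Delta leads).
- Light: BR = Z, leader payoff 5.
- Medium: BR = Z, leader payoff 10.
- Heavy: BR = Z, leader payoff 2.
Delta's induced payoffs are 5, 10, 2, so Delta commits to Medium. Subgame-perfect outcome: (Medium, Z) with payoffs (10, 15).

(Medium, Z)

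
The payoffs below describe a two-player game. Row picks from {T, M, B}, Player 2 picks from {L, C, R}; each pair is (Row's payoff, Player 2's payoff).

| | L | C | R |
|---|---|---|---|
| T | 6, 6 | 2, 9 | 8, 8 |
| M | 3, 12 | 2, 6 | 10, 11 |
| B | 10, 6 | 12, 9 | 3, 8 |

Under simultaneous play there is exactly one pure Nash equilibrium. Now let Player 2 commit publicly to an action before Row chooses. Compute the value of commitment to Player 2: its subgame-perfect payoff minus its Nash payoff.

Backward induction with Player 2 moving first.
- L → Row plays B (best of 6, 3, 10); Player 2 gets 6.
- C → Row plays B (best of 2, 2, 12); Player 2 gets 9.
- R → Row plays M (best of 8, 10, 3); Player 2 gets 11.
Maximizing over 6, 9, 11, Player 2 chooses R. Subgame-perfect outcome: (M, R) with payoffs (10, 11).
For the simultaneous game, intersect best replies.
Row's best replies: L→B; C→B; R→M.
Player 2's best replies: T→C; M→L; B→C.
Only (B, C) has each player best-responding; Nash payoffs (12, 9).
Player 2's commitment gain: 11 − 9 = 2.

2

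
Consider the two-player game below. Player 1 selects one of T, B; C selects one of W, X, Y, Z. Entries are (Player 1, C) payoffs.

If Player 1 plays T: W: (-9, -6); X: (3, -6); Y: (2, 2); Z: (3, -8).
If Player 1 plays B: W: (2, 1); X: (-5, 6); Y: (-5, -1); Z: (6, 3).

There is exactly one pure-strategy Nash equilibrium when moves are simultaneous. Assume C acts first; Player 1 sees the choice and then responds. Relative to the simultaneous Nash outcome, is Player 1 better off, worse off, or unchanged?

Work backward from Player 1's decision.
- W → Player 1 plays B (best of -9, 2); C gets 1.
- X → Player 1 plays T (best of 3, -5); C gets -6.
- Y → Player 1 plays T (best of 2, -5); C gets 2.
- Z → Player 1 plays B (best of 3, 6); C gets 3.
Maximizing over 1, -6, 2, 3, C chooses Z. Subgame-perfect outcome: (B, Z) with payoffs (6, 3).
Under simultaneous play:
Player 1's best replies: W→B; X→T; Y→T; Z→B.
C's best replies: T→Y; B→X.
Only (T, Y) has each player best-responding; Nash payoffs (2, 2).
Player 1 earns 6 sequentially versus 2 at the Nash outcome: better off.

better off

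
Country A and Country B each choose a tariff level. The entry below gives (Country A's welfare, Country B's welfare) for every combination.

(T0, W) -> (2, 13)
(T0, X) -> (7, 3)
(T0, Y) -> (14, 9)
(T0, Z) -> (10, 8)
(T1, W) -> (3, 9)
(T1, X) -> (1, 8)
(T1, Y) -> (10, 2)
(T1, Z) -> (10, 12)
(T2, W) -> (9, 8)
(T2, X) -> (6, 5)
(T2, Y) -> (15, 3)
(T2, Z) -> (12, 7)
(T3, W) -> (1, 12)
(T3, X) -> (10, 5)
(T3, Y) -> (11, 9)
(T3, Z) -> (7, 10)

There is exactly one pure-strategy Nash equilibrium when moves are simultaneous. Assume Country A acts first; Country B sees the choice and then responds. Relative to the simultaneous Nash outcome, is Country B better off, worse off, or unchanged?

Backward induction with Country A moving first.
- T0 → Country B plays W (best of 13, 3, 9, 8); Country A gets 2.
- T1 → Country B plays Z (best of 9, 8, 2, 12); Country A gets 10.
- T2 → Country B plays W (best of 8, 5, 3, 7); Country A gets 9.
- T3 → Country B plays W (best of 12, 5, 9, 10); Country A gets 1.
Maximizing over 2, 10, 9, 1, Country A chooses T1. Subgame-perfect outcome: (T1, Z) with payoffs (10, 12).
For the simultaneous game, intersect best replies.
Country A's best replies: W→T2; X→T3; Y→T2; Z→T2.
Country B's best replies: T0→W; T1→Z; T2→W; T3→W.
The unique mutual best reply is (T2, W), giving (9, 8).
Country B earns 12 sequentially versus 8 at the Nash outcome: better off.

better off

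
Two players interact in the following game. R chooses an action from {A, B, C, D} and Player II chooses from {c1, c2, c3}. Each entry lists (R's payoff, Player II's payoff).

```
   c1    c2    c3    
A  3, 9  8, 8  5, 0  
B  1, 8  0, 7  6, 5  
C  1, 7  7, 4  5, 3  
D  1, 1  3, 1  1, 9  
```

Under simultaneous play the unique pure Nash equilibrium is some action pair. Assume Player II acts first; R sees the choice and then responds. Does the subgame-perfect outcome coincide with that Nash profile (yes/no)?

yes

Backward induction with Player II moving first.
- c1: R compares 3, 1, 1, 1 and picks A; Player II would get 9.
- c2: R compares 8, 0, 7, 3 and picks A; Player II would get 8.
- c3: R compares 5, 6, 5, 1 and picks B; Player II would get 5.
Maximizing over 9, 8, 5, Player II chooses c1. Subgame-perfect outcome: (A, c1) with payoffs (3, 9).
Under simultaneous play:
R's best replies: c1→A; c2→A; c3→B.
Player II's best replies: A→c1; B→c1; C→c1; D→c3.
The unique mutual best reply is (A, c1), giving (3, 9).
Sequential outcome (A, c1) coincides with the Nash profile (A, c1).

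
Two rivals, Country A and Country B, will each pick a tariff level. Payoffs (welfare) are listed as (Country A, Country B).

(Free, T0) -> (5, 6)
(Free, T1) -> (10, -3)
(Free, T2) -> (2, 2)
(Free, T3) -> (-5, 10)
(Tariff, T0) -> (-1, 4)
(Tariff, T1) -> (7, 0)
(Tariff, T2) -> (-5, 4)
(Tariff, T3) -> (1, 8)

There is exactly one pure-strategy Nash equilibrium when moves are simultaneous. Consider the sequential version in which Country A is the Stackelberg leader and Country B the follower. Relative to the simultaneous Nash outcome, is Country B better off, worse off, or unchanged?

unchanged

Backward induction with Country A moving first.
- Free: Country B compares 6, -3, 2, 10 and picks T3; Country A would get -5.
- Tariff: Country B compares 4, 0, 4, 8 and picks T3; Country A would get 1.
Maximizing over -5, 1, Country A chooses Tariff. Subgame-perfect outcome: (Tariff, T3) with payoffs (1, 8).
Now find the simultaneous Nash equilibrium.
Country A's best replies: T0→Free; T1→Free; T2→Free; T3→Tariff.
Country B's best replies: Free→T3; Tariff→T3.
The unique mutual best reply is (Tariff, T3), giving (1, 8).
Country B earns 8 sequentially versus 8 at the Nash outcome: unchanged.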